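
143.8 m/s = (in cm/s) 1.438e+04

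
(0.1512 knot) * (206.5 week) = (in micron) 9.715e+12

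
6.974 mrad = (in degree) 0.3996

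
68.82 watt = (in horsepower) 0.09229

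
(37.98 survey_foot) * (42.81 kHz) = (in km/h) 1.784e+06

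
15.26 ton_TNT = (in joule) 6.385e+10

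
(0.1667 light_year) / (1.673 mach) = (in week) 4.578e+06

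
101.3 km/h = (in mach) 0.08264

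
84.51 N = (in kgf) 8.618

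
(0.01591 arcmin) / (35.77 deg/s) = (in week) 1.226e-11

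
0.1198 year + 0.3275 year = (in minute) 2.351e+05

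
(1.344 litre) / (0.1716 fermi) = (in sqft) 8.43e+13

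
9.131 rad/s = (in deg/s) 523.2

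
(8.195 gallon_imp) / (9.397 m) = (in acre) 9.797e-07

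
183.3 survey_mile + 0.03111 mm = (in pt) 8.362e+08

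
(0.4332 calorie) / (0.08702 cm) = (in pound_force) 468.2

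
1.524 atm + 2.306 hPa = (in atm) 1.526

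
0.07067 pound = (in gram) 32.06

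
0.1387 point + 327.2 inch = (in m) 8.311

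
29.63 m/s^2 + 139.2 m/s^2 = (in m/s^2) 168.8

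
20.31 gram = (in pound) 0.04478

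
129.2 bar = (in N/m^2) 1.292e+07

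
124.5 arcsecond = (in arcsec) 124.5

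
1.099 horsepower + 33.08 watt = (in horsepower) 1.143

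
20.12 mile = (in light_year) 3.423e-12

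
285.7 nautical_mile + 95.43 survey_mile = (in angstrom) 6.827e+15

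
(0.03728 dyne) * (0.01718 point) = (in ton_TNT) 5.4e-22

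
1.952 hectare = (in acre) 4.823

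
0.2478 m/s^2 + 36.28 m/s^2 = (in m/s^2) 36.53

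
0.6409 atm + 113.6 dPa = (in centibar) 64.95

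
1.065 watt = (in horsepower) 0.001428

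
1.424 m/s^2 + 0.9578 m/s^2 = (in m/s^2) 2.382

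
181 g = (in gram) 181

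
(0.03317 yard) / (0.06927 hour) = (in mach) 3.572e-07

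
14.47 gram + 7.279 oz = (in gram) 220.8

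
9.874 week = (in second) 5.972e+06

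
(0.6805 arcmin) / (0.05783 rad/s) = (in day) 3.962e-08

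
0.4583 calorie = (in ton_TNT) 4.583e-10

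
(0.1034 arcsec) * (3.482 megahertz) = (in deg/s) 100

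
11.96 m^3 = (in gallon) 3159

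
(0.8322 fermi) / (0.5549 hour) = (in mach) 1.223e-21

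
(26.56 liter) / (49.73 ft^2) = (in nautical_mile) 3.104e-06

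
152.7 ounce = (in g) 4329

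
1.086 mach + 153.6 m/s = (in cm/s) 5.234e+04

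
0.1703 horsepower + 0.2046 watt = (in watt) 127.2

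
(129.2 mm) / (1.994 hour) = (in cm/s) 0.0018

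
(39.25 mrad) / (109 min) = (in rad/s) 6.002e-06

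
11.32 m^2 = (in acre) 0.002797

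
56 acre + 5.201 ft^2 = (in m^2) 2.266e+05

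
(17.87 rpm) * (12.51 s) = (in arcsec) 4.829e+06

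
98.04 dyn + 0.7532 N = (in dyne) 7.542e+04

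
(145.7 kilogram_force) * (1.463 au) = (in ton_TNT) 7.474e+04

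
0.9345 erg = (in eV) 5.833e+11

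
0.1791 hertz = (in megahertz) 1.791e-07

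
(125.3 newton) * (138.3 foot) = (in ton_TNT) 1.262e-06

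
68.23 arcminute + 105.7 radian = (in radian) 105.7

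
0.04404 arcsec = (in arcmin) 0.000734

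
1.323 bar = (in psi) 19.19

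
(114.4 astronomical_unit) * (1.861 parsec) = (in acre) 2.428e+26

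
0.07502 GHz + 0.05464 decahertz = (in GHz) 0.07502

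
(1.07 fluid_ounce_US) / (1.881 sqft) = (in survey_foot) 0.0005941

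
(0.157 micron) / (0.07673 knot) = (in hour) 1.105e-09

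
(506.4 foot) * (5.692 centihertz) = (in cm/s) 878.6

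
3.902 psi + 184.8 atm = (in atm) 185.1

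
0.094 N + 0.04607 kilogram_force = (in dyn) 5.458e+04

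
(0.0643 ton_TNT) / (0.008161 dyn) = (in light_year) 0.3484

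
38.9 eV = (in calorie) 1.49e-18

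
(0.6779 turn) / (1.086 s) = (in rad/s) 3.922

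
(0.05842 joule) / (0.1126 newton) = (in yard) 0.5674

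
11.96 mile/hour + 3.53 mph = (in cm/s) 692.5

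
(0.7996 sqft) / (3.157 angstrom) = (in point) 6.67e+11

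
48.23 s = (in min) 0.8038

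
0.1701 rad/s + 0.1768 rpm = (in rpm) 1.801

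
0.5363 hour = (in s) 1931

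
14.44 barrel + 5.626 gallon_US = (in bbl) 14.57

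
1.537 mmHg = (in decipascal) 2049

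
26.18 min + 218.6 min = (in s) 1.469e+04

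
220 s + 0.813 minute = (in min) 4.48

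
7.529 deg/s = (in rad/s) 0.1314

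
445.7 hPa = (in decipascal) 4.457e+05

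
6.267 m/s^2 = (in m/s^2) 6.267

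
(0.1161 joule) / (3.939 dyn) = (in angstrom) 2.947e+13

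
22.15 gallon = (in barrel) 0.5274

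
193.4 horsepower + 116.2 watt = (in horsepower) 193.6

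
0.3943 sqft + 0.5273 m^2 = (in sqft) 6.07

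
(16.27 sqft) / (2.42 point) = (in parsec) 5.738e-14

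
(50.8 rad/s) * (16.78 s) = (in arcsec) 1.758e+08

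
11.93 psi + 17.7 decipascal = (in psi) 11.93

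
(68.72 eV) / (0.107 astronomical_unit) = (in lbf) 1.546e-28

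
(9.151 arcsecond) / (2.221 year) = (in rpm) 6.049e-12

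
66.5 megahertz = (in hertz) 6.65e+07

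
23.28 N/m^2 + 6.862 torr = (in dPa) 9381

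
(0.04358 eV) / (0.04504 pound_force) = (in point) 9.879e-17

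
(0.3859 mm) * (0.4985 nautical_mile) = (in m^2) 0.3563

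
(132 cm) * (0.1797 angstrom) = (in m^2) 2.372e-11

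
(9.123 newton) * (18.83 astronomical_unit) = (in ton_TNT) 6142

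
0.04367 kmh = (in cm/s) 1.213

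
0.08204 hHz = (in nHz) 8.204e+09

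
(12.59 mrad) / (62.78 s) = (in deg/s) 0.01149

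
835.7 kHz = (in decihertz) 8.357e+06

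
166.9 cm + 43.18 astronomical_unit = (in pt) 1.831e+16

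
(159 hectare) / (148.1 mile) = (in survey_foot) 21.89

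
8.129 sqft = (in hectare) 7.552e-05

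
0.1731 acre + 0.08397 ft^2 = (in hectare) 0.07005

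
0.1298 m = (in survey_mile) 8.065e-05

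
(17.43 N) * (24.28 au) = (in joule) 6.331e+13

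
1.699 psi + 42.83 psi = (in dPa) 3.07e+06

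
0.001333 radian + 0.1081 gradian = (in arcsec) 625.2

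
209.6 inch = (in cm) 532.4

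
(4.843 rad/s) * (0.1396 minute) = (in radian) 40.56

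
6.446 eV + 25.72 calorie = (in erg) 1.076e+09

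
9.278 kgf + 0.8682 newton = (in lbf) 20.65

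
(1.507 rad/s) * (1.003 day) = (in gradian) 8.314e+06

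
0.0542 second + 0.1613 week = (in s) 9.755e+04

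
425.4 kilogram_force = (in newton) 4172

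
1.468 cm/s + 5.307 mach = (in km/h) 6505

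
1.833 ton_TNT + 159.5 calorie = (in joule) 7.669e+09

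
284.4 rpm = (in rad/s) 29.78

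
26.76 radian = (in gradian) 1704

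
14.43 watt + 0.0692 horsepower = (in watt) 66.03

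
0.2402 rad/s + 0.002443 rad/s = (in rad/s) 0.2426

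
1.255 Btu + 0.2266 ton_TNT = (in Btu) 8.986e+05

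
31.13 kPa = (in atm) 0.3072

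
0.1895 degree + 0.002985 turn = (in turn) 0.003511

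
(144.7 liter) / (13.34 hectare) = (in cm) 0.0001085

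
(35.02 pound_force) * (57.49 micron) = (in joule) 0.008956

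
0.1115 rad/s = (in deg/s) 6.388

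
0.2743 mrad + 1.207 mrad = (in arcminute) 5.092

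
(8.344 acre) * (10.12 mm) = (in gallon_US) 9.027e+04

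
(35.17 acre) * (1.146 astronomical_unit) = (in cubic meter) 2.44e+16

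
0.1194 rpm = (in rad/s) 0.0125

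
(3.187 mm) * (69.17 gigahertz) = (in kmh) 7.936e+08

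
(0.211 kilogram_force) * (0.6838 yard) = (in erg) 1.294e+07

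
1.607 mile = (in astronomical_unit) 1.729e-08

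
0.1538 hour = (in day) 0.006408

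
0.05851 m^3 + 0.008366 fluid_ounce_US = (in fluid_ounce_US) 1978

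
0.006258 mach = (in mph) 4.767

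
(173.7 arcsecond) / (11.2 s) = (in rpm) 0.000718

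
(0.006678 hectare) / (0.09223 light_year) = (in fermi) 76.53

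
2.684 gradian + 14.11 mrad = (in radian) 0.05627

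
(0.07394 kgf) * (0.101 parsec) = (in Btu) 2.142e+12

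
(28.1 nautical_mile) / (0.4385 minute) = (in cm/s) 1.978e+05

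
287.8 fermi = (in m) 2.878e-13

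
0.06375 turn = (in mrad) 400.6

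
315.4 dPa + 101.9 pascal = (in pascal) 133.4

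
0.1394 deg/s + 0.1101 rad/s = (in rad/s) 0.1125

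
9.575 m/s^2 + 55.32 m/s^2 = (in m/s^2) 64.89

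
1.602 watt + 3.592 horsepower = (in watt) 2680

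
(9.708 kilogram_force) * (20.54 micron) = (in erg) 1.955e+04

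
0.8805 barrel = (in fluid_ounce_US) 4734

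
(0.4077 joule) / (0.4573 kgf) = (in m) 0.09091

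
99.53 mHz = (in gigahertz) 9.953e-11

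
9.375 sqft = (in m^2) 0.871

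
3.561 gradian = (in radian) 0.05594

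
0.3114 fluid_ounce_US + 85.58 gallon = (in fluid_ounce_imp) 1.14e+04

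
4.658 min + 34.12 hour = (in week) 0.2036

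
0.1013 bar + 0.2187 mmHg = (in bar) 0.1016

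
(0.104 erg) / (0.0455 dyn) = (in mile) 1.42e-05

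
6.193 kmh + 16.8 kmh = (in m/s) 6.387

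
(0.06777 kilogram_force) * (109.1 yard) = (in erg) 6.63e+08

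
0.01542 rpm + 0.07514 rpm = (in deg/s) 0.5434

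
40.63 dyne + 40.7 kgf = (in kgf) 40.7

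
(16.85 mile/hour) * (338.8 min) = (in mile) 95.15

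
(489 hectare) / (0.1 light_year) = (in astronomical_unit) 3.455e-20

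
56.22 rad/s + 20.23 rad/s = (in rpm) 730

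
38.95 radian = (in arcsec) 8.034e+06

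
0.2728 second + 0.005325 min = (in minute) 0.009872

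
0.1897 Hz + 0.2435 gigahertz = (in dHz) 2.435e+09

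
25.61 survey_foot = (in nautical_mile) 0.004215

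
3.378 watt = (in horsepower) 0.00453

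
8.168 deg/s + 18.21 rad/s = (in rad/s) 18.35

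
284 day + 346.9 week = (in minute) 3.906e+06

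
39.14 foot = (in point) 3.382e+04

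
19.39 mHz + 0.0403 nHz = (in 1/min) 1.163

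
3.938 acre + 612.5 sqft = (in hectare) 1.599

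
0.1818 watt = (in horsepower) 0.0002438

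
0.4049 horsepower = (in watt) 301.9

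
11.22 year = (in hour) 9.829e+04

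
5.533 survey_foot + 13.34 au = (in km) 1.996e+09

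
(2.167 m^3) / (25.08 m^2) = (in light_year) 9.133e-18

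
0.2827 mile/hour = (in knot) 0.2457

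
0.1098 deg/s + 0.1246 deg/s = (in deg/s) 0.2344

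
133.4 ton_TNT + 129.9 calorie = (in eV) 3.484e+30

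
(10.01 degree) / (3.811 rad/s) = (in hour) 1.273e-05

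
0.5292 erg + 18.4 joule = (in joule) 18.4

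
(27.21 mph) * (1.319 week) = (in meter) 9.704e+06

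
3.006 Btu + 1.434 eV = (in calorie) 758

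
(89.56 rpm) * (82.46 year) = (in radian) 2.439e+10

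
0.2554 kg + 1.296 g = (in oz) 9.055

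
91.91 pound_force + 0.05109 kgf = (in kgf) 41.74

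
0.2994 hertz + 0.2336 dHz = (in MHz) 3.228e-07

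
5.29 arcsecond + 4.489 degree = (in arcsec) 1.617e+04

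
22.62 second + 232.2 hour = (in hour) 232.2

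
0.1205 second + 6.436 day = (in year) 0.01763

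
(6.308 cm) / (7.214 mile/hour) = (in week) 3.234e-08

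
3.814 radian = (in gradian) 242.8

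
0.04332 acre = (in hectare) 0.01753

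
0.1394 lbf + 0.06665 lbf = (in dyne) 9.166e+04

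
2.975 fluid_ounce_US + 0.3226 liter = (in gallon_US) 0.1085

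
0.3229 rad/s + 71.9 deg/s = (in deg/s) 90.4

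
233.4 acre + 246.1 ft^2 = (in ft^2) 1.017e+07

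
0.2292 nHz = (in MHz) 2.292e-16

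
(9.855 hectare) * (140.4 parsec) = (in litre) 4.269e+26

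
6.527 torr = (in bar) 0.008702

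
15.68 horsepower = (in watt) 1.169e+04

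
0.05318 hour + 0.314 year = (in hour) 2751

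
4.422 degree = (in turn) 0.01228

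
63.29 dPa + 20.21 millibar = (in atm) 0.02001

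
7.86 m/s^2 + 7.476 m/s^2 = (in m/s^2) 15.34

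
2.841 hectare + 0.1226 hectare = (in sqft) 3.19e+05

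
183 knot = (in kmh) 338.9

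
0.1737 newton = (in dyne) 1.737e+04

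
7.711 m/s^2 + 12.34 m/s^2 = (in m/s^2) 20.05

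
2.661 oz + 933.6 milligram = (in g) 76.37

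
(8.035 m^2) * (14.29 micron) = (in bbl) 0.0007222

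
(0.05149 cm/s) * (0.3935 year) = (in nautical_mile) 3.45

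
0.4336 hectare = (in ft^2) 4.667e+04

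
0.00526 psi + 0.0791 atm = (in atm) 0.07946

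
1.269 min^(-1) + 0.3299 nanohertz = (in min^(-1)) 1.269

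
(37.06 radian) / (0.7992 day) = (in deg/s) 0.03075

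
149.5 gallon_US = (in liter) 565.9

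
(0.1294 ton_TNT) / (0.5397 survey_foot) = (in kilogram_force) 3.356e+08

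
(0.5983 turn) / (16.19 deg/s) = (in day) 0.000154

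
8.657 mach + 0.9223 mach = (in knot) 6340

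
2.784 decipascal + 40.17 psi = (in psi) 40.17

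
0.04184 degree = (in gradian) 0.04649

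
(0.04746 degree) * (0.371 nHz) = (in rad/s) 3.073e-13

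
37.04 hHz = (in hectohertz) 37.04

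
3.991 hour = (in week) 0.02376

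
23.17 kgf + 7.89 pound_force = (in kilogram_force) 26.75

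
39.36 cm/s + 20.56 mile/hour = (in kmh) 34.51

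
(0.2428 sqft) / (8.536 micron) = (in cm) 2.643e+05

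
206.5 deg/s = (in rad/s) 3.604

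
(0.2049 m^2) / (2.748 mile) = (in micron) 46.33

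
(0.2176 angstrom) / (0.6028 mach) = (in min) 1.767e-15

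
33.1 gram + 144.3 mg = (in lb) 0.07329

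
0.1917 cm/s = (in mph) 0.004288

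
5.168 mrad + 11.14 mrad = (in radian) 0.01631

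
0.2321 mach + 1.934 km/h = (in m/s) 79.57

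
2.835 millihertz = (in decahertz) 0.0002835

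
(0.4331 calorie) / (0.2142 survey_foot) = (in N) 27.76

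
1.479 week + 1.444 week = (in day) 20.46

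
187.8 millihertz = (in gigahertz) 1.878e-10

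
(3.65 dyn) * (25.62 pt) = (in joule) 3.299e-07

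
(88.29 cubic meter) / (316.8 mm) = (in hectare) 0.02787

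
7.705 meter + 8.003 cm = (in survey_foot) 25.54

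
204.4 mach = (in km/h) 2.506e+05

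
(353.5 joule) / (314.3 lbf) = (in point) 716.7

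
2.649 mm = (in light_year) 2.8e-19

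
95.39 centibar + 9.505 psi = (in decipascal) 1.609e+06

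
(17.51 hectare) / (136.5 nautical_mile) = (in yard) 0.7575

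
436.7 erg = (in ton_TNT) 1.044e-14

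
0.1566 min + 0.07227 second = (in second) 9.468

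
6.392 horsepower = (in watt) 4767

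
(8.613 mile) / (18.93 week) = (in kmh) 0.004359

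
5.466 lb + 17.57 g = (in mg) 2.497e+06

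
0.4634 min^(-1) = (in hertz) 0.007723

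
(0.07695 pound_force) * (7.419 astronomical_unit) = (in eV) 2.371e+30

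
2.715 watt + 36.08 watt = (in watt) 38.8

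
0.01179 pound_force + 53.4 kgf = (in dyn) 5.237e+07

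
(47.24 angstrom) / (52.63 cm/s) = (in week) 1.484e-14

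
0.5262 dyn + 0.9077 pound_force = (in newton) 4.038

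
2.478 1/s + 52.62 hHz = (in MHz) 0.005264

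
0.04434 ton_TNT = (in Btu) 1.758e+05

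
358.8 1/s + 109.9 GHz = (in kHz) 1.099e+08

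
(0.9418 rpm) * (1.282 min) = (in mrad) 7586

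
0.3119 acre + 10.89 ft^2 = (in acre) 0.3122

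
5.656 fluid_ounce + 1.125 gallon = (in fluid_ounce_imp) 155.8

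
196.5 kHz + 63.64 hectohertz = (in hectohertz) 2029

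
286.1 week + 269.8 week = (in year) 10.66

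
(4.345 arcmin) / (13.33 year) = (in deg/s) 1.723e-10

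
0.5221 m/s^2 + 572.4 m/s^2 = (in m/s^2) 572.9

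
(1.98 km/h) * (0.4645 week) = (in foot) 5.069e+05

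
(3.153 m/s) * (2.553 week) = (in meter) 4.868e+06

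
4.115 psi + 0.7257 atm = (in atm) 1.006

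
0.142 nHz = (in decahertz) 1.42e-11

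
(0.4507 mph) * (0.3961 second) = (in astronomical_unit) 5.335e-13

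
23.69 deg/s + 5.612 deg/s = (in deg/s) 29.3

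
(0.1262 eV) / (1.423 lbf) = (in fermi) 3.194e-06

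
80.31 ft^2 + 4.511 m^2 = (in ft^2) 128.9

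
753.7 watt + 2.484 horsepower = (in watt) 2606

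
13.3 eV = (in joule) 2.131e-18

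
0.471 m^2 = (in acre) 0.0001164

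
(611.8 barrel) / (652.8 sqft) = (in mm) 1604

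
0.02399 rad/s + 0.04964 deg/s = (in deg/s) 1.424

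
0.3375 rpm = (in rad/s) 0.03534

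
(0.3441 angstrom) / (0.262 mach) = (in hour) 1.071e-16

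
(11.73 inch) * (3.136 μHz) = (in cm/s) 9.343e-05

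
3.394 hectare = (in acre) 8.387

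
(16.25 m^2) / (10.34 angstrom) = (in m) 1.572e+10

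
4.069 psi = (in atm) 0.2769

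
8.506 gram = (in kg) 0.008506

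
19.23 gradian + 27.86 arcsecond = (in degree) 17.31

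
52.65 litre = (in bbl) 0.3312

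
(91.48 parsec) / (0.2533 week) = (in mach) 5.411e+10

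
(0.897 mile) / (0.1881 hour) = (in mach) 0.006261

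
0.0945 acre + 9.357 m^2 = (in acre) 0.09681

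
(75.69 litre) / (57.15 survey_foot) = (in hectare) 4.345e-07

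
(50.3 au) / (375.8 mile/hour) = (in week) 7.406e+04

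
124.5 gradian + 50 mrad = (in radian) 2.006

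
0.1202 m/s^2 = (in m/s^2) 0.1202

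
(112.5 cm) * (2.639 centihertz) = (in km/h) 0.1069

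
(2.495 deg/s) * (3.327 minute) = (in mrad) 8693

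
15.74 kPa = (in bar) 0.1574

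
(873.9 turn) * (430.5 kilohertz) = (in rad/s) 2.364e+09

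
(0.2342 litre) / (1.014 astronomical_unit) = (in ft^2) 1.662e-14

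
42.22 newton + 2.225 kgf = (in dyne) 6.404e+06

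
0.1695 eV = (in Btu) 2.574e-23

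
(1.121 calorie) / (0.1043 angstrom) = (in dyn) 4.497e+16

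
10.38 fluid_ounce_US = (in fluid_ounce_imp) 10.8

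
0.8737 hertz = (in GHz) 8.737e-10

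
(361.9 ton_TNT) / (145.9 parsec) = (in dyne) 0.03363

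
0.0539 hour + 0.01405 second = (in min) 3.234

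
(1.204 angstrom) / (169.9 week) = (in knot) 2.278e-18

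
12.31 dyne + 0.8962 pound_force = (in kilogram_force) 0.4065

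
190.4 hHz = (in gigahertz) 1.904e-05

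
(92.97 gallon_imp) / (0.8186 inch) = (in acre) 0.005023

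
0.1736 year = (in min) 9.124e+04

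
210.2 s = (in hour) 0.05839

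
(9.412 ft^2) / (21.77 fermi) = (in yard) 4.393e+13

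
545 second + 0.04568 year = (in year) 0.0457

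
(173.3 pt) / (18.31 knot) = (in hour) 1.803e-06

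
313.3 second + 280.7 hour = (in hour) 280.8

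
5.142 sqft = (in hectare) 4.777e-05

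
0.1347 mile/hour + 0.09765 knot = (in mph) 0.2471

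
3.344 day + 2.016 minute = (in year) 0.009165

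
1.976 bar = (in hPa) 1976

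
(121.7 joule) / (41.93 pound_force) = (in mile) 0.0004054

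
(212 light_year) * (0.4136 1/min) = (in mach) 4.06e+13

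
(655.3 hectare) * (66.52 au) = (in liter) 6.521e+22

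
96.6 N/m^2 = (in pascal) 96.6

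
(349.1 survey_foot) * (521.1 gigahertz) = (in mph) 1.24e+14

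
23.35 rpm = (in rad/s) 2.445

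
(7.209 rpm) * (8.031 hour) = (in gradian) 1.389e+06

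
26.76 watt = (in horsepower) 0.03589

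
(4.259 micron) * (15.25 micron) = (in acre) 1.605e-14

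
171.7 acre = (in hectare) 69.48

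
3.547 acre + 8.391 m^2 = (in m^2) 1.436e+04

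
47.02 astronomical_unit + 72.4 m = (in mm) 7.034e+15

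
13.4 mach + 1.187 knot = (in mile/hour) 1.021e+04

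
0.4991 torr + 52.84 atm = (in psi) 776.5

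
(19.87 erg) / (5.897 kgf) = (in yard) 3.758e-08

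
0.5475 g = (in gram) 0.5475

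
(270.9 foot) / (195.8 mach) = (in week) 2.048e-09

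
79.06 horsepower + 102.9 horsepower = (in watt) 1.357e+05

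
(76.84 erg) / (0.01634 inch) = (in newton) 0.01851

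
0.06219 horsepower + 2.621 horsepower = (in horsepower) 2.683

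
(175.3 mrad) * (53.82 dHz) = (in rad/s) 0.9435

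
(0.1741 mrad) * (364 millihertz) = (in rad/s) 6.337e-05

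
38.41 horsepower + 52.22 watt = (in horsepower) 38.48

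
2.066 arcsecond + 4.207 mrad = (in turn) 0.0006712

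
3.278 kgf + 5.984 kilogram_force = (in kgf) 9.262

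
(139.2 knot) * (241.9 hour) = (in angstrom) 6.236e+17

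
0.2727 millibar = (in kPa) 0.02727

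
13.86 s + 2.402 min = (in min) 2.633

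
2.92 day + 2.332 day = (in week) 0.7503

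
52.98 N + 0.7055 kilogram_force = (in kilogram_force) 6.108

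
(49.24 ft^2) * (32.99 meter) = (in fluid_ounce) 5.103e+06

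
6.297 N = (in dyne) 6.297e+05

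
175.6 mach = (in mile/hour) 1.338e+05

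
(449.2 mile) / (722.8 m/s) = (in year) 3.171e-05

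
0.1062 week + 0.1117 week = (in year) 0.004179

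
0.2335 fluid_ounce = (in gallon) 0.001824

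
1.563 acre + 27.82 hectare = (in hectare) 28.45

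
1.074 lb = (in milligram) 4.872e+05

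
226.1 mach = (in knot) 1.497e+05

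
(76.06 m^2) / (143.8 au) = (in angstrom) 0.03536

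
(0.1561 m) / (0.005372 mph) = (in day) 0.0007523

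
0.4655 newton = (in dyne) 4.655e+04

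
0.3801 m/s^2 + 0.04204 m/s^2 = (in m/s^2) 0.4221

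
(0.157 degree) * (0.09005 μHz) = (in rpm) 2.356e-09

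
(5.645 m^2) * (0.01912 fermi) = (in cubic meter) 1.079e-16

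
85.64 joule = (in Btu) 0.08117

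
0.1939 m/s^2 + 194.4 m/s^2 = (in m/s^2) 194.6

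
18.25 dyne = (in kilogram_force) 1.861e-05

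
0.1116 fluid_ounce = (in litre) 0.0033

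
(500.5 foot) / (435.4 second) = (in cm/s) 35.04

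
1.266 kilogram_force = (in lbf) 2.791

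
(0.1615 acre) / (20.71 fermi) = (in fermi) 3.156e+31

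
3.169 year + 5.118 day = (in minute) 1.673e+06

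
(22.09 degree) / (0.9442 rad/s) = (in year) 1.295e-08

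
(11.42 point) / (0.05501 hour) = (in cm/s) 0.002034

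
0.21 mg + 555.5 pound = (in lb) 555.5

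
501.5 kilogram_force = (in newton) 4918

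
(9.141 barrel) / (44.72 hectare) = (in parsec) 1.053e-22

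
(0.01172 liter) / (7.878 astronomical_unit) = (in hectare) 9.945e-22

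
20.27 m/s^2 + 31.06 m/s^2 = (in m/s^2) 51.33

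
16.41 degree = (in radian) 0.2864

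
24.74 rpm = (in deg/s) 148.4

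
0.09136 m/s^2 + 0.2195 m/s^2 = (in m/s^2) 0.3109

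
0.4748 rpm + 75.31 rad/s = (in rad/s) 75.36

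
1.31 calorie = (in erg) 5.481e+07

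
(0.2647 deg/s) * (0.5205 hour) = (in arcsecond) 1.786e+06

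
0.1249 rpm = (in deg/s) 0.7494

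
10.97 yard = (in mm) 1.003e+04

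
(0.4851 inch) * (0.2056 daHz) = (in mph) 0.05667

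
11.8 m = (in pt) 3.345e+04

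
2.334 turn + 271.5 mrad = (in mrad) 1.494e+04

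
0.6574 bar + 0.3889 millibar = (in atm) 0.6492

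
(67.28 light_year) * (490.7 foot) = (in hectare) 9.52e+15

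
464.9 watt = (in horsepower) 0.6234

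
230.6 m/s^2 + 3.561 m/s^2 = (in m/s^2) 234.2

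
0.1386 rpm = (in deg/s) 0.8316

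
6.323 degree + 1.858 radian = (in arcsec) 4.06e+05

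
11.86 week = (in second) 7.173e+06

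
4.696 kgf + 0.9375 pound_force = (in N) 50.22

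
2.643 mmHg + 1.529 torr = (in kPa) 0.5562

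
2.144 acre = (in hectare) 0.8676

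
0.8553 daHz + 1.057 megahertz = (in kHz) 1057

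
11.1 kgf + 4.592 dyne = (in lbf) 24.47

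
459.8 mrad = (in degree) 26.34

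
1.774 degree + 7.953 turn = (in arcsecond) 1.031e+07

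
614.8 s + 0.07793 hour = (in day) 0.01036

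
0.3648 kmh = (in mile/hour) 0.2267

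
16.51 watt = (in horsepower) 0.02214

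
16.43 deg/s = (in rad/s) 0.2868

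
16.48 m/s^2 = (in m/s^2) 16.48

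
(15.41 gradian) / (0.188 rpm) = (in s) 12.3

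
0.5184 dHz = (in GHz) 5.184e-11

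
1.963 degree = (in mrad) 34.26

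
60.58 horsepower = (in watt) 4.517e+04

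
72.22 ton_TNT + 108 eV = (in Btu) 2.864e+08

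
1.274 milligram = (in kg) 1.274e-06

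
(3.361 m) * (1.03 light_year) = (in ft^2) 3.525e+17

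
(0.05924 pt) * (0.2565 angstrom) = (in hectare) 5.36e-20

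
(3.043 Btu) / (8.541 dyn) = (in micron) 3.759e+13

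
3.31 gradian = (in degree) 2.979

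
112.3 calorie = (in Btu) 0.4453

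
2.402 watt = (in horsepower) 0.003221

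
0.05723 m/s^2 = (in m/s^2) 0.05723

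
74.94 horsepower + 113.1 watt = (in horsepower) 75.09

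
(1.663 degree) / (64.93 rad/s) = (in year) 1.417e-11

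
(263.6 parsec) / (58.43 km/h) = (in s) 5.011e+17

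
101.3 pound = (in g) 4.595e+04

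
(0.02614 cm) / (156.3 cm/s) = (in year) 5.303e-12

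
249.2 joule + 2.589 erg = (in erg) 2.492e+09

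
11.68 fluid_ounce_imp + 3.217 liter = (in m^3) 0.003549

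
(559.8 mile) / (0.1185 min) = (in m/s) 1.267e+05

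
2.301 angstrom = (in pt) 6.523e-07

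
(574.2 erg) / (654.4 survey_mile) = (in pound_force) 1.226e-11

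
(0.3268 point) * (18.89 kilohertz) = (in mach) 0.006396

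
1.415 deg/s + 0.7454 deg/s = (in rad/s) 0.03771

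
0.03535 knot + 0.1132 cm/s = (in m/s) 0.01932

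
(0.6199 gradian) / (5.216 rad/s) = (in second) 0.001867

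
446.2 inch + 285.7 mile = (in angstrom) 4.598e+15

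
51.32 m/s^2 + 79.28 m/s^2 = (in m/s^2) 130.6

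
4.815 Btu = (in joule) 5080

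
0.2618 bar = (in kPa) 26.18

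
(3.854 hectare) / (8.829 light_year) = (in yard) 5.046e-13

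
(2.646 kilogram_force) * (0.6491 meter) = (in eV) 1.051e+20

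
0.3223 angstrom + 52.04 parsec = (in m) 1.606e+18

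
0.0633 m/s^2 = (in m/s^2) 0.0633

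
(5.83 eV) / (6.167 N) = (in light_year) 1.601e-35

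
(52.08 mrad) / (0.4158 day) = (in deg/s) 8.306e-05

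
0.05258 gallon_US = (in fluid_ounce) 6.73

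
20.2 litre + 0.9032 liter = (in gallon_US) 5.575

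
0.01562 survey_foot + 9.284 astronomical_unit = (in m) 1.389e+12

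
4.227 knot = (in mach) 0.006386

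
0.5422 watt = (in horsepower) 0.0007271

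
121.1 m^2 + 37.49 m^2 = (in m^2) 158.6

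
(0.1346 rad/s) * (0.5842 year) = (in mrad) 2.48e+09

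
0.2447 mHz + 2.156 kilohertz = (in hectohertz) 21.56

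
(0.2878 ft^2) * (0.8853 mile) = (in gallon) 1.006e+04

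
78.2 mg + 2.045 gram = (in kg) 0.002123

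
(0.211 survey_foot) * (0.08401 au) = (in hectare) 8.083e+04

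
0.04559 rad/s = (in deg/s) 2.612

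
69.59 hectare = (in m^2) 6.959e+05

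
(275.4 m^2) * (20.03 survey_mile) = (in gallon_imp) 1.953e+09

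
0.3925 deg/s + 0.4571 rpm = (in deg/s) 3.135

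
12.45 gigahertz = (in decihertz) 1.245e+11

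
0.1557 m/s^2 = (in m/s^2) 0.1557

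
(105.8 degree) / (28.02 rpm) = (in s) 0.6293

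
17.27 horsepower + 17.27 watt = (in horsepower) 17.29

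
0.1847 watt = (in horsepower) 0.0002477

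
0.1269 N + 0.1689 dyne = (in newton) 0.1269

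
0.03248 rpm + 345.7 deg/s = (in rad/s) 6.037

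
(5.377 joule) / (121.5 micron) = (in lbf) 9949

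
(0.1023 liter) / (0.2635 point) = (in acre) 0.0002719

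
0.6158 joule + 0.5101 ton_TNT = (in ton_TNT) 0.5101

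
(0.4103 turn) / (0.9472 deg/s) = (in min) 2.599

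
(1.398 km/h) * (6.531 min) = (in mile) 0.09456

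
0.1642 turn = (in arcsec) 2.128e+05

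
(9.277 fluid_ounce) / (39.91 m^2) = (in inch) 0.0002706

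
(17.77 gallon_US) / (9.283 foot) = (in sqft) 0.2559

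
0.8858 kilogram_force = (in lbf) 1.953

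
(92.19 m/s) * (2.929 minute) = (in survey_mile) 10.07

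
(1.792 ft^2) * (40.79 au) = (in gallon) 2.684e+14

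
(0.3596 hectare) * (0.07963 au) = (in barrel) 2.694e+14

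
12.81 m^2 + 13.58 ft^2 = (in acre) 0.003477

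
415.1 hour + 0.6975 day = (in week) 2.57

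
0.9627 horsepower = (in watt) 717.9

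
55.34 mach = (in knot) 3.663e+04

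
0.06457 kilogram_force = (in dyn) 6.332e+04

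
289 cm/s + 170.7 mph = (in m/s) 79.2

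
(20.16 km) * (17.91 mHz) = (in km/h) 1300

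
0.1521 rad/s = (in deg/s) 8.715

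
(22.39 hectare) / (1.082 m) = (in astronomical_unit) 1.383e-06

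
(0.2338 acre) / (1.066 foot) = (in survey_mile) 1.809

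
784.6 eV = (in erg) 1.257e-09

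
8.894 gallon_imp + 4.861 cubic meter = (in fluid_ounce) 1.657e+05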